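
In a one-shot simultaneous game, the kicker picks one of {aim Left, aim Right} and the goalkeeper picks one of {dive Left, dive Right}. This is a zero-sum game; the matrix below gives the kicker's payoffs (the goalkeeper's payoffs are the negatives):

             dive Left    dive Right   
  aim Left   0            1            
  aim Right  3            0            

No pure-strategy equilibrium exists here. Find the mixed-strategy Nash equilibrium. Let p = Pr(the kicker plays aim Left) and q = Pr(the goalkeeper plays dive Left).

p = 3/4, q = 1/4

Set the goalkeeper's expected payoff from dive Left equal to that from dive Right:
  the goalkeeper's payoff to dive Left: p·0 + (1−p)·(-3) = 3p - 3
  the goalkeeper's payoff to dive Right: p·(-1) + (1−p)·0 = -p
  3p - 3 = -p  ⇒  4p = 3  ⇒  p = 3/4.
In a mixed equilibrium the kicker is indifferent between aim Left and aim Right; this condition fixes q.
  the kicker's payoff to aim Left: q·0 + (1−q)·1 = -q + 1
  the kicker's payoff to aim Right: q·3 + (1−q)·0 = 3q
  -q + 1 = 3q  ⇒  -4q = -1  ⇒  q = 1/4.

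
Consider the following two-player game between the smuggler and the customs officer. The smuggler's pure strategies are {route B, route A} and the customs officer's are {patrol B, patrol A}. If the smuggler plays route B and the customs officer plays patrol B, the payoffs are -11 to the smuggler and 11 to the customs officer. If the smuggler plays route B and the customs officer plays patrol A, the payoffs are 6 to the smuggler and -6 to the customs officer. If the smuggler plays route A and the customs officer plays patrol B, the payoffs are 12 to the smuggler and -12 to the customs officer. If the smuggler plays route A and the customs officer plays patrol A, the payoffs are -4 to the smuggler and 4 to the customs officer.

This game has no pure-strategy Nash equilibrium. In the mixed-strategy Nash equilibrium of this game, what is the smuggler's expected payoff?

Set the smuggler's expected payoff from route B equal to that from route A:
  the smuggler's payoff to route B: q·(-11) + (1−q)·6 = -17q + 6
  the smuggler's payoff to route A: q·12 + (1−q)·(-4) = 16q - 4
  -17q + 6 = 16q - 4  ⇒  -33q = -10  ⇒  q = 10/33.
At equilibrium the smuggler is indifferent across rows, so the smuggler's payoff equals the payoff from route B: (10/33)·(-11) + (23/33)·6 = 28/33.

28/33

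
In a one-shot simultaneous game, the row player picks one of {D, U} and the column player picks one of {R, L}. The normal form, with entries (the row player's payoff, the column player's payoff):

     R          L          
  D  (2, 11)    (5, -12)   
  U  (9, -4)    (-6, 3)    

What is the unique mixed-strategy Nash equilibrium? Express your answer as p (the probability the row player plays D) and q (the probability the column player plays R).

The column player's indifference between R and L determines the row player's mixing probability p:
  the column player's expected payoff from R: p·11 + (1−p)·(-4) = 15p - 4
  the column player's expected payoff from L: p·(-12) + (1−p)·3 = -15p + 3
  15p - 4 = -15p + 3  ⇒  30p = 7  ⇒  p = 7/30.
In a mixed equilibrium the row player is indifferent between D and U; this condition fixes q.
  the row player's payoff from D: q·2 + (1−q)·5 = -3q + 5
  the row player's payoff from U: q·9 + (1−q)·(-6) = 15q - 6
  -3q + 5 = 15q - 6  ⇒  -18q = -11  ⇒  q = 11/18.

p = 7/30, q = 11/18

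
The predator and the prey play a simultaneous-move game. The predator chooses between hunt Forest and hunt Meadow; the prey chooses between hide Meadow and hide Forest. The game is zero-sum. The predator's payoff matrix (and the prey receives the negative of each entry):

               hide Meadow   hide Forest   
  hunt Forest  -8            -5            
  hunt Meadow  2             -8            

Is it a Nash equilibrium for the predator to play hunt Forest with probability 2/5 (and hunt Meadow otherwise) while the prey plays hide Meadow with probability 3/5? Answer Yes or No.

No

Given the predator's mix p = 2/5, the prey's payoff from hide Meadow is 2 but from hide Forest is 34/5. The prey strictly prefers hide Forest, so the prey would not mix.
So the proposed profile is not a Nash equilibrium.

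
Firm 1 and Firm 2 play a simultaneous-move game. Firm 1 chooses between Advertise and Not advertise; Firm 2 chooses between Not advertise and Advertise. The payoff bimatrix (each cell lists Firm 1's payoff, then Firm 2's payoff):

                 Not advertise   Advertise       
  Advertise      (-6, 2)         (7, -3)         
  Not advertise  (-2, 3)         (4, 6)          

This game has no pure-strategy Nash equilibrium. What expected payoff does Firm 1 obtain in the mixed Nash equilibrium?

Set Firm 1's expected payoff from Advertise equal to that from Not advertise:
  Firm 1's expected payoff from Advertise: q·(-6) + (1−q)·7 = -13q + 7
  Firm 1's expected payoff from Not advertise: q·(-2) + (1−q)·4 = -6q + 4
  -13q + 7 = -6q + 4  ⇒  -7q = -3  ⇒  q = 3/7.
At equilibrium Firm 1 is indifferent across rows, so Firm 1's payoff equals the payoff from Advertise: (3/7)·(-6) + (4/7)·7 = 10/7.

10/7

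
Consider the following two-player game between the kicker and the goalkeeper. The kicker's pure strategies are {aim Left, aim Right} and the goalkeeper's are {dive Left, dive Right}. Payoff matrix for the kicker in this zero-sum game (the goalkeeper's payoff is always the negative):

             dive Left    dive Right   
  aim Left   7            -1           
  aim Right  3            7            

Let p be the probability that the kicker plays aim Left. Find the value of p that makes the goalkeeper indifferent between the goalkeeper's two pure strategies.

p = 1/3

The goalkeeper's indifference between dive Left and dive Right determines the kicker's mixing probability p:
  the goalkeeper's payoff from dive Left: p·(-7) + (1−p)·(-3) = -4p - 3
  the goalkeeper's payoff from dive Right: p·1 + (1−p)·(-7) = 8p - 7
  -4p - 3 = 8p - 7  ⇒  -12p = -4  ⇒  p = 1/3.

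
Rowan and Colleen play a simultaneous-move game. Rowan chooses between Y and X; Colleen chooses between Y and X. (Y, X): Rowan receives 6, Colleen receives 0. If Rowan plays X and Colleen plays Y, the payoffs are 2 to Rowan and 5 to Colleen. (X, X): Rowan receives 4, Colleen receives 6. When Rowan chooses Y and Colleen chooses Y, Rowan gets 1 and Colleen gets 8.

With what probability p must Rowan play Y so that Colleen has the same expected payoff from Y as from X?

p = 1/9

Rowan's mix must leave Colleen indifferent between Y and X.
  Colleen's payoff to Y: p·8 + (1−p)·5 = 3p + 5
  Colleen's payoff to X: p·0 + (1−p)·6 = -6p + 6
  3p + 5 = -6p + 6  ⇒  9p = 1  ⇒  p = 1/9.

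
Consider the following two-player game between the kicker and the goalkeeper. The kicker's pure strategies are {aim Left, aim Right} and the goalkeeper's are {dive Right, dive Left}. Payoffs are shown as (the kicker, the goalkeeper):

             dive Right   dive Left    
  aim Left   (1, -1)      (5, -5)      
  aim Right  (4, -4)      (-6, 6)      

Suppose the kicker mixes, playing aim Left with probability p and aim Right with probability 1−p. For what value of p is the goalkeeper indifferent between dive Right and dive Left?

p = 5/7

In a mixed equilibrium the goalkeeper is indifferent between dive Right and dive Left; this condition fixes p.
  the goalkeeper's expected payoff from dive Right: p·(-1) + (1−p)·(-4) = 3p - 4
  the goalkeeper's expected payoff from dive Left: p·(-5) + (1−p)·6 = -11p + 6
  3p - 4 = -11p + 6  ⇒  14p = 10  ⇒  p = 5/7.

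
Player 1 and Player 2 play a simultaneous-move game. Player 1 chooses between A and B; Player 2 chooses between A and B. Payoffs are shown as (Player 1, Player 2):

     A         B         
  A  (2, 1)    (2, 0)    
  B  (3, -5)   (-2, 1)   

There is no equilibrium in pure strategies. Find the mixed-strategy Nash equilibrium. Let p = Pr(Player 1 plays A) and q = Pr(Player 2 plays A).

Player 2's indifference between A and B determines Player 1's mixing probability p:
  Player 2's payoff from A: p·1 + (1−p)·(-5) = 6p - 5
  Player 2's payoff from B: p·0 + (1−p)·1 = -p + 1
  6p - 5 = -p + 1  ⇒  7p = 6  ⇒  p = 6/7.
For Player 1 to be willing to mix, Player 1 must be indifferent between A and B, which pins down Player 2's mix.
  Player 1's payoff to A: q·2 + (1−q)·2 = 2
  Player 1's payoff to B: q·3 + (1−q)·(-2) = 5q - 2
  2 = 5q - 2  ⇒  -5q = -4  ⇒  q = 4/5.

p = 6/7, q = 4/5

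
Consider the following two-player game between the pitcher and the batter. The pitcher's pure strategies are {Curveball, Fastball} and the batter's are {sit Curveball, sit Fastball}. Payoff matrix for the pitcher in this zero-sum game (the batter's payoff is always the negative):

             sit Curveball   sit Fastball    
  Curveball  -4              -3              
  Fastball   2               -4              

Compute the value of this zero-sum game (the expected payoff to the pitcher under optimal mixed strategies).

For the pitcher to be willing to mix, the pitcher must be indifferent between Curveball and Fastball, which pins down the batter's mix.
  the pitcher's payoff from Curveball: q·(-4) + (1−q)·(-3) = -q - 3
  the pitcher's payoff from Fastball: q·2 + (1−q)·(-4) = 6q - 4
  -q - 3 = 6q - 4  ⇒  -7q = -1  ⇒  q = 1/7.
The value is the pitcher's expected payoff against this mix (using Curveball): (1/7)·(-4) + (6/7)·(-3) = -22/7.

v = -22/7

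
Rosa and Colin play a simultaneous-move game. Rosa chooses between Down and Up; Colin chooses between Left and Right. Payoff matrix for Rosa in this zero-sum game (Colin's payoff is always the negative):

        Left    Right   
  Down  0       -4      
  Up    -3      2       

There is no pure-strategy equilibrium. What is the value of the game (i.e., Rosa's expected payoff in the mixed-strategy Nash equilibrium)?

v = -4/3

Set Rosa's expected payoff from Down equal to that from Up:
  Rosa's payoff to Down: q·0 + (1−q)·(-4) = 4q - 4
  Rosa's payoff to Up: q·(-3) + (1−q)·2 = -5q + 2
  4q - 4 = -5q + 2  ⇒  9q = 6  ⇒  q = 2/3.
The value is Rosa's expected payoff against this mix (using Down): (2/3)·0 + (1/3)·(-4) = -4/3.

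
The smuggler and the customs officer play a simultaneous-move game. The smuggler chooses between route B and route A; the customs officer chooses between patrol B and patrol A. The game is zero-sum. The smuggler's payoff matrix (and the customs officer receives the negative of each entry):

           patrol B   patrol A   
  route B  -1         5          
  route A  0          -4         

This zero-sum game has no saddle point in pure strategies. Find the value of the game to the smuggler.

The smuggler's indifference between route B and route A determines the customs officer's mixing probability q:
  the smuggler's payoff to route B: q·(-1) + (1−q)·5 = -6q + 5
  the smuggler's payoff to route A: q·0 + (1−q)·(-4) = 4q - 4
  -6q + 5 = 4q - 4  ⇒  -10q = -9  ⇒  q = 9/10.
The value is the smuggler's expected payoff against this mix (using route B): (9/10)·(-1) + (1/10)·5 = -2/5.

v = -2/5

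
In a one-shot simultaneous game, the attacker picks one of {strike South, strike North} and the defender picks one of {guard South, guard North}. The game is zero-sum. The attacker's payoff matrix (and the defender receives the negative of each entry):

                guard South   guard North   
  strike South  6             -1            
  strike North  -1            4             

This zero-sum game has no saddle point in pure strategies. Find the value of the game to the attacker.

The defender's mix must leave the attacker indifferent between strike South and strike North.
  the attacker's payoff to strike South: q·6 + (1−q)·(-1) = 7q - 1
  the attacker's payoff to strike North: q·(-1) + (1−q)·4 = -5q + 4
  7q - 1 = -5q + 4  ⇒  12q = 5  ⇒  q = 5/12.
The value is the attacker's expected payoff against this mix (using strike South): (5/12)·6 + (7/12)·(-1) = 23/12.

v = 23/12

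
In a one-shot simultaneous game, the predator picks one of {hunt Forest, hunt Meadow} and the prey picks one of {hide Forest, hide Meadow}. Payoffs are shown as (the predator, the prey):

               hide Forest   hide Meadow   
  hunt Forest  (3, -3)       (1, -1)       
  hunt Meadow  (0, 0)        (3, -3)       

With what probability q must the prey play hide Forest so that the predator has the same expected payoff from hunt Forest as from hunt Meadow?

q = 2/5

In a mixed equilibrium the predator is indifferent between hunt Forest and hunt Meadow; this condition fixes q.
  the predator's payoff to hunt Forest: q·3 + (1−q)·1 = 2q + 1
  the predator's payoff to hunt Meadow: q·0 + (1−q)·3 = -3q + 3
  2q + 1 = -3q + 3  ⇒  5q = 2  ⇒  q = 2/5.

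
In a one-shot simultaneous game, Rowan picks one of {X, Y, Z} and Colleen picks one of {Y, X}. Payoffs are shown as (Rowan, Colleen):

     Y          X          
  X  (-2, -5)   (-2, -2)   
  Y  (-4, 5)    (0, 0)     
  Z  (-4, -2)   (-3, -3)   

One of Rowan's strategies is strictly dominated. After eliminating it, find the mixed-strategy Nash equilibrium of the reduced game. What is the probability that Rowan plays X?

Rowan's strategy Z is strictly dominated by X: -2 > -4 and -2 > -3. Eliminate Z.
For Colleen to be willing to mix, Colleen must be indifferent between Y and X, which pins down Rowan's mix.
  Colleen's payoff from Y: p·(-5) + (1−p)·5 = -10p + 5
  Colleen's payoff from X: p·(-2) + (1−p)·0 = -2p
  -10p + 5 = -2p  ⇒  -8p = -5  ⇒  p = 5/8.

p = 5/8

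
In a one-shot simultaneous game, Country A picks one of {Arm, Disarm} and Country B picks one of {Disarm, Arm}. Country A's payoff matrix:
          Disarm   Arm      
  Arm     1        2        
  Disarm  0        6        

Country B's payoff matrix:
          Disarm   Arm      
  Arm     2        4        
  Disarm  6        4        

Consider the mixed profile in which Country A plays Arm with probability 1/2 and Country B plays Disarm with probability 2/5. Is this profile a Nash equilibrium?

Given Country B's mix q = 2/5, Country A's payoff from Arm is 8/5 but from Disarm is 18/5. Country A strictly prefers Disarm, so Country A would not mix.
So the proposed profile is not a Nash equilibrium.

No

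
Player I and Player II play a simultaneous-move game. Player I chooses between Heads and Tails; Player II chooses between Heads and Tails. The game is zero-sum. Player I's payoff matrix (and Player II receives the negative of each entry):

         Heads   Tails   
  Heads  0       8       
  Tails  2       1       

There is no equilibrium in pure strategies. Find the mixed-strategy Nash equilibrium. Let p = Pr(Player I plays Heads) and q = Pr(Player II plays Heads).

p = 1/9, q = 7/9

Set Player II's expected payoff from Heads equal to that from Tails:
  Player II's payoff to Heads: p·0 + (1−p)·(-2) = 2p - 2
  Player II's payoff to Tails: p·(-8) + (1−p)·(-1) = -7p - 1
  2p - 2 = -7p - 1  ⇒  9p = 1  ⇒  p = 1/9.
Player I's indifference between Heads and Tails determines Player II's mixing probability q:
  Player I's expected payoff from Heads: q·0 + (1−q)·8 = -8q + 8
  Player I's expected payoff from Tails: q·2 + (1−q)·1 = q + 1
  -8q + 8 = q + 1  ⇒  -9q = -7  ⇒  q = 7/9.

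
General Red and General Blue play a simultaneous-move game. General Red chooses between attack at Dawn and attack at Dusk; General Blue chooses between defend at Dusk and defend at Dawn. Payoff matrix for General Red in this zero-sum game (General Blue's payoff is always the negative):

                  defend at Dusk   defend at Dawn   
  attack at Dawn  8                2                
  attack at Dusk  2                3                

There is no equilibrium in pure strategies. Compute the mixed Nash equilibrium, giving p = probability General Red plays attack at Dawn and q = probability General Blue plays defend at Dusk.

p = 1/7, q = 1/7

General Blue's indifference between defend at Dusk and defend at Dawn determines General Red's mixing probability p:
  General Blue's payoff from defend at Dusk: p·(-8) + (1−p)·(-2) = -6p - 2
  General Blue's payoff from defend at Dawn: p·(-2) + (1−p)·(-3) = p - 3
  -6p - 2 = p - 3  ⇒  -7p = -1  ⇒  p = 1/7.
In a mixed equilibrium General Red is indifferent between attack at Dawn and attack at Dusk; this condition fixes q.
  General Red's payoff to attack at Dawn: q·8 + (1−q)·2 = 6q + 2
  General Red's payoff to attack at Dusk: q·2 + (1−q)·3 = -q + 3
  6q + 2 = -q + 3  ⇒  7q = 1  ⇒  q = 1/7.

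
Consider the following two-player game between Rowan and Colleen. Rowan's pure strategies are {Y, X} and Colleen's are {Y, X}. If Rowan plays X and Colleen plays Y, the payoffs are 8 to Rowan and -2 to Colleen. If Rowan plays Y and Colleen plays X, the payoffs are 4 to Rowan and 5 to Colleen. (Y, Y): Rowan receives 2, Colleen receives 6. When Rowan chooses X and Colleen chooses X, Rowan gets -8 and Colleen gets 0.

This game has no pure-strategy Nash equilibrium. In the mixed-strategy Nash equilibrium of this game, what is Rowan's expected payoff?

8/3

Rowan's indifference between Y and X determines Colleen's mixing probability q:
  Rowan's payoff from Y: q·2 + (1−q)·4 = -2q + 4
  Rowan's payoff from X: q·8 + (1−q)·(-8) = 16q - 8
  -2q + 4 = 16q - 8  ⇒  -18q = -12  ⇒  q = 2/3.
At equilibrium Rowan is indifferent across rows, so Rowan's payoff equals the payoff from Y: (2/3)·2 + (1/3)·4 = 8/3.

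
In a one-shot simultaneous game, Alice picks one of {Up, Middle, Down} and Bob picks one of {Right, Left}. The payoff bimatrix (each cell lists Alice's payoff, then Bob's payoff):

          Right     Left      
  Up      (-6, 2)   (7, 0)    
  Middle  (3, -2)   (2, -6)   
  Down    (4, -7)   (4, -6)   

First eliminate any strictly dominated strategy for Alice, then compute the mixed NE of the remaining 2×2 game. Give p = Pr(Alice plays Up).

Alice's strategy Middle is strictly dominated by Down: 4 > 3 and 4 > 2. Eliminate Middle.
Set Bob's expected payoff from Right equal to that from Left:
  Bob's expected payoff from Right: p·2 + (1−p)·(-7) = 9p - 7
  Bob's expected payoff from Left: p·0 + (1−p)·(-6) = 6p - 6
  9p - 7 = 6p - 6  ⇒  3p = 1  ⇒  p = 1/3.

p = 1/3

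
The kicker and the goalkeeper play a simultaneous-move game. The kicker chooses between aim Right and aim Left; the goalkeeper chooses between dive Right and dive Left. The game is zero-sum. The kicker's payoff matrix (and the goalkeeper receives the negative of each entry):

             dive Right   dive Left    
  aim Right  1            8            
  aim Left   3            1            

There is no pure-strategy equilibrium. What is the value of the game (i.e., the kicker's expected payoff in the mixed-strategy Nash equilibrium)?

Set the kicker's expected payoff from aim Right equal to that from aim Left:
  the kicker's payoff from aim Right: q·1 + (1−q)·8 = -7q + 8
  the kicker's payoff from aim Left: q·3 + (1−q)·1 = 2q + 1
  -7q + 8 = 2q + 1  ⇒  -9q = -7  ⇒  q = 7/9.
The value is the kicker's expected payoff against this mix (using aim Right): (7/9)·1 + (2/9)·8 = 23/9.

v = 23/9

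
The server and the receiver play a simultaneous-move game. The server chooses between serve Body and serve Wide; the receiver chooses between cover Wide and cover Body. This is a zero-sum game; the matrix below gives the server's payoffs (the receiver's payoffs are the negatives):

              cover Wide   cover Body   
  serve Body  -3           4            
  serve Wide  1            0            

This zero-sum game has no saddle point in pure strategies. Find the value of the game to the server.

The server's indifference between serve Body and serve Wide determines the receiver's mixing probability q:
  the server's payoff to serve Body: q·(-3) + (1−q)·4 = -7q + 4
  the server's payoff to serve Wide: q·1 + (1−q)·0 = q
  -7q + 4 = q  ⇒  -8q = -4  ⇒  q = 1/2.
The value is the server's expected payoff against this mix (using serve Body): (1/2)·(-3) + (1/2)·4 = 1/2.

v = 1/2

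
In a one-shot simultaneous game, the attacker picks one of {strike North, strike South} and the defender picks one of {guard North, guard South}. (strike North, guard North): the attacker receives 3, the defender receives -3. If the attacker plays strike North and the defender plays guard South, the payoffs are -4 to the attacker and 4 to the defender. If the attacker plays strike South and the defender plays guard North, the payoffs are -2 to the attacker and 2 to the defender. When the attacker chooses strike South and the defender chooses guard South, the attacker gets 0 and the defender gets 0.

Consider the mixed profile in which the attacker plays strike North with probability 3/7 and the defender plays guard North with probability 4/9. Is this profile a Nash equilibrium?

Given the attacker's mix p = 3/7, the defender's payoff from guard North is -1/7 but from guard South is 12/7. The defender strictly prefers guard South, so the defender would not mix.
So the proposed profile is not a Nash equilibrium.

No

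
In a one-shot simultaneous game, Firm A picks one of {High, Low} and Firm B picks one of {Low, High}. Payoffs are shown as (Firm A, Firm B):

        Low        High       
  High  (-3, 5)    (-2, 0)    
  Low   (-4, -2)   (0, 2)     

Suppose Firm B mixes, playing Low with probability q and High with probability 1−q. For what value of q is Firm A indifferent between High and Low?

q = 2/3

In a mixed equilibrium Firm A is indifferent between High and Low; this condition fixes q.
  Firm A's payoff from High: q·(-3) + (1−q)·(-2) = -q - 2
  Firm A's payoff from Low: q·(-4) + (1−q)·0 = -4q
  -q - 2 = -4q  ⇒  3q = 2  ⇒  q = 2/3.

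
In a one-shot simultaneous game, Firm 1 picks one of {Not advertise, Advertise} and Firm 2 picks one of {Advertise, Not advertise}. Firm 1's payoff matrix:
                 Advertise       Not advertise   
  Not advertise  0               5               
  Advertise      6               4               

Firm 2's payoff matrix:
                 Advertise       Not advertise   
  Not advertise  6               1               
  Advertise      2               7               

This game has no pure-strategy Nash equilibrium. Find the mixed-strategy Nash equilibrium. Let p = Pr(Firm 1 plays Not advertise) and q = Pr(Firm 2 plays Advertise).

Firm 1's mix must leave Firm 2 indifferent between Advertise and Not advertise.
  Firm 2's expected payoff from Advertise: p·6 + (1−p)·2 = 4p + 2
  Firm 2's expected payoff from Not advertise: p·1 + (1−p)·7 = -6p + 7
  4p + 2 = -6p + 7  ⇒  10p = 5  ⇒  p = 1/2.
In a mixed equilibrium Firm 1 is indifferent between Not advertise and Advertise; this condition fixes q.
  Firm 1's payoff to Not advertise: q·0 + (1−q)·5 = -5q + 5
  Firm 1's payoff to Advertise: q·6 + (1−q)·4 = 2q + 4
  -5q + 5 = 2q + 4  ⇒  -7q = -1  ⇒  q = 1/7.

p = 1/2, q = 1/7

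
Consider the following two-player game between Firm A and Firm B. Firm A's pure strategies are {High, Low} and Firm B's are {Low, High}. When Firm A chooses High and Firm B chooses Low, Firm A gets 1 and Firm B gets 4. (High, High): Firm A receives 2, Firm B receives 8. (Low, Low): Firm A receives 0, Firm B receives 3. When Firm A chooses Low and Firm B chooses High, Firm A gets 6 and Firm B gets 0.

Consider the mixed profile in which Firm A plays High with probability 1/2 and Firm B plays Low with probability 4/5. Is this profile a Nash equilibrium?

No

Given Firm A's mix p = 1/2, Firm B's payoff from Low is 7/2 but from High is 4. Firm B strictly prefers High, so Firm B would not mix.
So the proposed profile is not a Nash equilibrium.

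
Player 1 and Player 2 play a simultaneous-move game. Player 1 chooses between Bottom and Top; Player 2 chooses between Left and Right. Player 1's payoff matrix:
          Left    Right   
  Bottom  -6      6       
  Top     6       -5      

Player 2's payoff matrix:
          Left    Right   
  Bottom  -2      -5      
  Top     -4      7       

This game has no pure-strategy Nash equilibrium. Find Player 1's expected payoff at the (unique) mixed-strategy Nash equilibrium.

For Player 1 to be willing to mix, Player 1 must be indifferent between Bottom and Top, which pins down Player 2's mix.
  Player 1's payoff from Bottom: q·(-6) + (1−q)·6 = -12q + 6
  Player 1's payoff from Top: q·6 + (1−q)·(-5) = 11q - 5
  -12q + 6 = 11q - 5  ⇒  -23q = -11  ⇒  q = 11/23.
At equilibrium Player 1 is indifferent across rows, so Player 1's payoff equals the payoff from Bottom: (11/23)·(-6) + (12/23)·6 = 6/23.

6/23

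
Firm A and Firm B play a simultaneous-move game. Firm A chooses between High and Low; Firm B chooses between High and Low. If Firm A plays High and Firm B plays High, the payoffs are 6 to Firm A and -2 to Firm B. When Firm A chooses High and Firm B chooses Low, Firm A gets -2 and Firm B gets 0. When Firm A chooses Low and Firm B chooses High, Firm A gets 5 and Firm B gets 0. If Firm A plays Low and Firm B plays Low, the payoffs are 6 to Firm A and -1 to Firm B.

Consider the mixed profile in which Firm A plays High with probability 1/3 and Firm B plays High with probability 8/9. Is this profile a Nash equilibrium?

Check Firm B's indifference given Firm A's mix p = 1/3:
  payoff from High = -2/3; payoff from Low = -2/3 — equal.
Check Firm A's indifference given Firm B's mix q = 8/9:
  payoff from High = 46/9; payoff from Low = 46/9 — equal.
Both players are indifferent, so neither can profitably deviate.

Yes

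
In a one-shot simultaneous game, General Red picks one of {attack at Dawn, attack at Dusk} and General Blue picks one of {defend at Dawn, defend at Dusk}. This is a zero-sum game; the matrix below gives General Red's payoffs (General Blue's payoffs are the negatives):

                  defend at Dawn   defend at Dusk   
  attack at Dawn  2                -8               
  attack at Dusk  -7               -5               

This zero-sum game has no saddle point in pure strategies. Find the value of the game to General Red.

Set General Red's expected payoff from attack at Dawn equal to that from attack at Dusk:
  General Red's payoff from attack at Dawn: q·2 + (1−q)·(-8) = 10q - 8
  General Red's payoff from attack at Dusk: q·(-7) + (1−q)·(-5) = -2q - 5
  10q - 8 = -2q - 5  ⇒  12q = 3  ⇒  q = 1/4.
The value is General Red's expected payoff against this mix (using attack at Dawn): (1/4)·2 + (3/4)·(-8) = -11/2.

v = -11/2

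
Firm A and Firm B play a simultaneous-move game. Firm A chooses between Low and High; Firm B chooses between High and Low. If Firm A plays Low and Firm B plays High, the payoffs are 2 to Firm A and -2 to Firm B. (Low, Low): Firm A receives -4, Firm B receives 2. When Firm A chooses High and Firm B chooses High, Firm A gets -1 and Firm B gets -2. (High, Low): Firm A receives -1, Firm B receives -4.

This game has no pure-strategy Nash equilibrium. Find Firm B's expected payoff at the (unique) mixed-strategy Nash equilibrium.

-2

In a mixed equilibrium Firm B is indifferent between High and Low; this condition fixes p.
  Firm B's expected payoff from High: p·(-2) + (1−p)·(-2) = -2
  Firm B's expected payoff from Low: p·2 + (1−p)·(-4) = 6p - 4
  -2 = 6p - 4  ⇒  -6p = -2  ⇒  p = 1/3.
At equilibrium Firm B is indifferent across columns, so Firm B's payoff equals the payoff from High: (1/3)·(-2) + (2/3)·(-2) = -2.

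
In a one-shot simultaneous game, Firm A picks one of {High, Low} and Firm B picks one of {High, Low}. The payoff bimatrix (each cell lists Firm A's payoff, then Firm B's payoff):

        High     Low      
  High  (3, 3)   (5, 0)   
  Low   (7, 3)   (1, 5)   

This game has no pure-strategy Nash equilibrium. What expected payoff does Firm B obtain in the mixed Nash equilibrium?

In a mixed equilibrium Firm B is indifferent between High and Low; this condition fixes p.
  Firm B's payoff from High: p·3 + (1−p)·3 = 3
  Firm B's payoff from Low: p·0 + (1−p)·5 = -5p + 5
  3 = -5p + 5  ⇒  5p = 2  ⇒  p = 2/5.
At equilibrium Firm B is indifferent across columns, so Firm B's payoff equals the payoff from High: (2/5)·3 + (3/5)·3 = 3.

3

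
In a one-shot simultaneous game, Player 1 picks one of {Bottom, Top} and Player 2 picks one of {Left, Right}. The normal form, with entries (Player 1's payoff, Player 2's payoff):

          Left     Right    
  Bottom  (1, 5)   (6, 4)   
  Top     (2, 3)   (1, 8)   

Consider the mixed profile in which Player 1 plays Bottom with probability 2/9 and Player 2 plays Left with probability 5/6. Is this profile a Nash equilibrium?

Given Player 1's mix p = 2/9, Player 2's payoff from Left is 31/9 but from Right is 64/9. Player 2 strictly prefers Right, so Player 2 would not mix.
So the proposed profile is not a Nash equilibrium.

No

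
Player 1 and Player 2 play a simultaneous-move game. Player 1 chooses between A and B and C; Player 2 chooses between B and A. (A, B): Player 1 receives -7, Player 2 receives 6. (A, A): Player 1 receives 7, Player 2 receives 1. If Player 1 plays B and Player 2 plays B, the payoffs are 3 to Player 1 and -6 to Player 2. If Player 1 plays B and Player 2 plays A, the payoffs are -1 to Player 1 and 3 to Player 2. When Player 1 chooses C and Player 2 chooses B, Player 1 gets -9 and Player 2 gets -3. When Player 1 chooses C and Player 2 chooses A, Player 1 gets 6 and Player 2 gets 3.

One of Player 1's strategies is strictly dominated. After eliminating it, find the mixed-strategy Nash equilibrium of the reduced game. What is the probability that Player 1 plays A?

p = 9/14

Player 1's strategy C is strictly dominated by A: -7 > -9 and 7 > 6. Eliminate C.
For Player 2 to be willing to mix, Player 2 must be indifferent between B and A, which pins down Player 1's mix.
  Player 2's payoff to B: p·6 + (1−p)·(-6) = 12p - 6
  Player 2's payoff to A: p·1 + (1−p)·3 = -2p + 3
  12p - 6 = -2p + 3  ⇒  14p = 9  ⇒  p = 9/14.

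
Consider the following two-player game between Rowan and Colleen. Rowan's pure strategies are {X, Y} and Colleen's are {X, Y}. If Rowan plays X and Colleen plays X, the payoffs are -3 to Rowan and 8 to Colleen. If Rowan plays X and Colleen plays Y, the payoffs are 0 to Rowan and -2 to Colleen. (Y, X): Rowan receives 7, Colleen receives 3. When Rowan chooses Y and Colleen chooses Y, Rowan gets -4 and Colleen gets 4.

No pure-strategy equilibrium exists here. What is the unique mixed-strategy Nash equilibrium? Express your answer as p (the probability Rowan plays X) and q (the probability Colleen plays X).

Set Colleen's expected payoff from X equal to that from Y:
  Colleen's payoff to X: p·8 + (1−p)·3 = 5p + 3
  Colleen's payoff to Y: p·(-2) + (1−p)·4 = -6p + 4
  5p + 3 = -6p + 4  ⇒  11p = 1  ⇒  p = 1/11.
Set Rowan's expected payoff from X equal to that from Y:
  Rowan's expected payoff from X: q·(-3) + (1−q)·0 = -3q
  Rowan's expected payoff from Y: q·7 + (1−q)·(-4) = 11q - 4
  -3q = 11q - 4  ⇒  -14q = -4  ⇒  q = 2/7.

p = 1/11, q = 2/7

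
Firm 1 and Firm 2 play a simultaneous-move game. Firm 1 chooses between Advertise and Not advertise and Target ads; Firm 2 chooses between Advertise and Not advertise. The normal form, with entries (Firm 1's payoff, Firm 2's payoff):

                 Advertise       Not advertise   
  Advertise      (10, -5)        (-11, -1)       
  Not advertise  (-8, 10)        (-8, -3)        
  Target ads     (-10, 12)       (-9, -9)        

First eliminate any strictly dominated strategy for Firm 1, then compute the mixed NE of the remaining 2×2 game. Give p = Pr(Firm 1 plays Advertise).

p = 13/17

Firm 1's strategy Target ads is strictly dominated by Not advertise: -8 > -10 and -8 > -9. Eliminate Target ads.
Firm 1's mix must leave Firm 2 indifferent between Advertise and Not advertise.
  Firm 2's payoff from Advertise: p·(-5) + (1−p)·10 = -15p + 10
  Firm 2's payoff from Not advertise: p·(-1) + (1−p)·(-3) = 2p - 3
  -15p + 10 = 2p - 3  ⇒  -17p = -13  ⇒  p = 13/17.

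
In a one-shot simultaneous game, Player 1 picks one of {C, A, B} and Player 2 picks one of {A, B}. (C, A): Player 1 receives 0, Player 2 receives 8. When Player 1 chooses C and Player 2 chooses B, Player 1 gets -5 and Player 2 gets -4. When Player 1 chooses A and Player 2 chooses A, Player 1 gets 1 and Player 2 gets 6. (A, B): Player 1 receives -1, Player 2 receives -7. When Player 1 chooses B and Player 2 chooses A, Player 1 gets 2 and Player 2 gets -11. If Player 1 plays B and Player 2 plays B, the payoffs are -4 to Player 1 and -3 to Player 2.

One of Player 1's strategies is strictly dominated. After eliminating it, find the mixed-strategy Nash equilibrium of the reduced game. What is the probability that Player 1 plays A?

Player 1's strategy C is strictly dominated by B: 2 > 0 and -4 > -5. Eliminate C.
In a mixed equilibrium Player 2 is indifferent between A and B; this condition fixes p.
  Player 2's expected payoff from A: p·6 + (1−p)·(-11) = 17p - 11
  Player 2's expected payoff from B: p·(-7) + (1−p)·(-3) = -4p - 3
  17p - 11 = -4p - 3  ⇒  21p = 8  ⇒  p = 8/21.

p = 8/21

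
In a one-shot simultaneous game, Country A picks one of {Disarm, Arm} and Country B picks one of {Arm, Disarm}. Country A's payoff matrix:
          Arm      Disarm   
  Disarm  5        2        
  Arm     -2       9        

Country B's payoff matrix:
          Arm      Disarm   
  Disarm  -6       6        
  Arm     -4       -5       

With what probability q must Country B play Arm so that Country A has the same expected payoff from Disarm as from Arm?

q = 1/2

For Country A to be willing to mix, Country A must be indifferent between Disarm and Arm, which pins down Country B's mix.
  Country A's expected payoff from Disarm: q·5 + (1−q)·2 = 3q + 2
  Country A's expected payoff from Arm: q·(-2) + (1−q)·9 = -11q + 9
  3q + 2 = -11q + 9  ⇒  14q = 7  ⇒  q = 1/2.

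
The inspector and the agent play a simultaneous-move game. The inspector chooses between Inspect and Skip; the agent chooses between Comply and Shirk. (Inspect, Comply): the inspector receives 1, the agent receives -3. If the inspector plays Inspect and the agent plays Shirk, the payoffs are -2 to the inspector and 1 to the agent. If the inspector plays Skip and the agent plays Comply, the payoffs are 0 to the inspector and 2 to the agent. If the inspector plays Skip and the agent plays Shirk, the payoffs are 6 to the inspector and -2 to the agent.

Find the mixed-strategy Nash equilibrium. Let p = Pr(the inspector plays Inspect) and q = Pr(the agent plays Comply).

p = 1/2, q = 8/9

The inspector's mix must leave the agent indifferent between Comply and Shirk.
  the agent's payoff from Comply: p·(-3) + (1−p)·2 = -5p + 2
  the agent's payoff from Shirk: p·1 + (1−p)·(-2) = 3p - 2
  -5p + 2 = 3p - 2  ⇒  -8p = -4  ⇒  p = 1/2.
The agent's mix must leave the inspector indifferent between Inspect and Skip.
  the inspector's payoff from Inspect: q·1 + (1−q)·(-2) = 3q - 2
  the inspector's payoff from Skip: q·0 + (1−q)·6 = -6q + 6
  3q - 2 = -6q + 6  ⇒  9q = 8  ⇒  q = 8/9.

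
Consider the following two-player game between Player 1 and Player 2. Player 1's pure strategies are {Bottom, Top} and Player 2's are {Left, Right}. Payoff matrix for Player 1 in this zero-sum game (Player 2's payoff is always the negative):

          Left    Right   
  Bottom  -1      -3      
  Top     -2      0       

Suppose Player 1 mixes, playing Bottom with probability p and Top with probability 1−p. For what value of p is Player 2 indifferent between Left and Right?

Set Player 2's expected payoff from Left equal to that from Right:
  Player 2's expected payoff from Left: p·1 + (1−p)·2 = -p + 2
  Player 2's expected payoff from Right: p·3 + (1−p)·0 = 3p
  -p + 2 = 3p  ⇒  -4p = -2  ⇒  p = 1/2.

p = 1/2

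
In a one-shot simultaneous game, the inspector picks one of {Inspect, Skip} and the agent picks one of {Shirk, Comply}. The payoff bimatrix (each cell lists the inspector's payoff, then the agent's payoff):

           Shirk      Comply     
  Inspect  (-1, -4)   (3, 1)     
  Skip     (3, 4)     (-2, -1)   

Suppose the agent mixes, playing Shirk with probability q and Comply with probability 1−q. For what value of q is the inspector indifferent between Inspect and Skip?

q = 5/9

The agent's mix must leave the inspector indifferent between Inspect and Skip.
  the inspector's payoff to Inspect: q·(-1) + (1−q)·3 = -4q + 3
  the inspector's payoff to Skip: q·3 + (1−q)·(-2) = 5q - 2
  -4q + 3 = 5q - 2  ⇒  -9q = -5  ⇒  q = 5/9.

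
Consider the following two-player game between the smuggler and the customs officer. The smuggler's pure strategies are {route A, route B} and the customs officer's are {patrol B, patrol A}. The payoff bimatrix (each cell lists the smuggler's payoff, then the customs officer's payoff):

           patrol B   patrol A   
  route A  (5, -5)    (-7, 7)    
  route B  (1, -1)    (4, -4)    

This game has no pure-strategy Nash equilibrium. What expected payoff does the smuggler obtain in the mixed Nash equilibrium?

In a mixed equilibrium the smuggler is indifferent between route A and route B; this condition fixes q.
  the smuggler's expected payoff from route A: q·5 + (1−q)·(-7) = 12q - 7
  the smuggler's expected payoff from route B: q·1 + (1−q)·4 = -3q + 4
  12q - 7 = -3q + 4  ⇒  15q = 11  ⇒  q = 11/15.
At equilibrium the smuggler is indifferent across rows, so the smuggler's payoff equals the payoff from route A: (11/15)·5 + (4/15)·(-7) = 9/5.

9/5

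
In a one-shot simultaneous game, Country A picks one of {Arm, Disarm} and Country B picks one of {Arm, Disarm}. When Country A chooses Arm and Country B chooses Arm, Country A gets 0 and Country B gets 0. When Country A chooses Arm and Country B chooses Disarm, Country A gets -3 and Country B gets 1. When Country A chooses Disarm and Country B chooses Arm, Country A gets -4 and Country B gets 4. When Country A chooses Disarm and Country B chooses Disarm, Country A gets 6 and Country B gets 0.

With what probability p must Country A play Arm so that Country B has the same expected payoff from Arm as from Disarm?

p = 4/5

In a mixed equilibrium Country B is indifferent between Arm and Disarm; this condition fixes p.
  Country B's expected payoff from Arm: p·0 + (1−p)·4 = -4p + 4
  Country B's expected payoff from Disarm: p·1 + (1−p)·0 = p
  -4p + 4 = p  ⇒  -5p = -4  ⇒  p = 4/5.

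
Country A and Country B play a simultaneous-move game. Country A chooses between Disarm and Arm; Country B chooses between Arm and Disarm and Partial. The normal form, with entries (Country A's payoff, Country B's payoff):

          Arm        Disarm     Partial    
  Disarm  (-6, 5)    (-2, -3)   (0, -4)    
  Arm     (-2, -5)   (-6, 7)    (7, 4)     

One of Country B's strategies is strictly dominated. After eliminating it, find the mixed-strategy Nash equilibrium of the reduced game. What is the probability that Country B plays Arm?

Country B's strategy Partial is strictly dominated by Disarm: -3 > -4 and 7 > 4. Eliminate Partial.
For Country A to be willing to mix, Country A must be indifferent between Disarm and Arm, which pins down Country B's mix.
  Country A's payoff from Disarm: q·(-6) + (1−q)·(-2) = -4q - 2
  Country A's payoff from Arm: q·(-2) + (1−q)·(-6) = 4q - 6
  -4q - 2 = 4q - 6  ⇒  -8q = -4  ⇒  q = 1/2.

q = 1/2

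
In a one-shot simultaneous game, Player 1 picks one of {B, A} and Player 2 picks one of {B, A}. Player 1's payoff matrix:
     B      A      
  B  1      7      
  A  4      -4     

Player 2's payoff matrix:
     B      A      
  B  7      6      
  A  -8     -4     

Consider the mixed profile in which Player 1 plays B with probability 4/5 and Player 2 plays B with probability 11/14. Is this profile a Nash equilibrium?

Yes

Check Player 2's indifference given Player 1's mix p = 4/5:
  payoff from B = 4; payoff from A = 4 — equal.
Check Player 1's indifference given Player 2's mix q = 11/14:
  payoff from B = 16/7; payoff from A = 16/7 — equal.
Both players are indifferent, so neither can profitably deviate.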